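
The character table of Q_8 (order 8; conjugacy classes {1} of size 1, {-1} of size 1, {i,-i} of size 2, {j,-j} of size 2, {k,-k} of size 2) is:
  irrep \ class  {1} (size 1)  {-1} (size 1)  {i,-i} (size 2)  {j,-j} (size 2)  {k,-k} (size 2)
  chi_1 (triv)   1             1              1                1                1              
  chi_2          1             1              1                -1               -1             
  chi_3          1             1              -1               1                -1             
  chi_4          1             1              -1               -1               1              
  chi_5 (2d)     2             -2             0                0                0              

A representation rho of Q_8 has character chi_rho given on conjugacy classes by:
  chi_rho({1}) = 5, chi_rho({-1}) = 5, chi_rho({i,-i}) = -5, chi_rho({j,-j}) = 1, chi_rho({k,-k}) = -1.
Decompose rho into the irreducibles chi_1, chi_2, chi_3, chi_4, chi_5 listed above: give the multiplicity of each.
Multiplicities: chi_1: 0, chi_2: 0, chi_3: 3, chi_4: 2, chi_5: 0.

Use <chi_rho, chi> = (1/|G|) sum_C |C| * chi_rho(C) * conj(chi(C)) with |G| = 8 for each irreducible chi in the table:
  <chi_rho, chi_1> = (1/8)[1*(5)*conj(1) + 1*(5)*conj(1) + 2*(-5)*conj(1) + 2*(1)*conj(1) + 2*(-1)*conj(1)]
      = (1/8)[(5) + (5) + (-10) + (2) + (-2)] = 0/8 = 0
  <chi_rho, chi_2> = (1/8)[1*(5)*conj(1) + 1*(5)*conj(1) + 2*(-5)*conj(1) + 2*(1)*conj(-1) + 2*(-1)*conj(-1)]
      = (1/8)[(5) + (5) + (-10) + (-2) + (2)] = 0/8 = 0
  <chi_rho, chi_3> = (1/8)[1*(5)*conj(1) + 1*(5)*conj(1) + 2*(-5)*conj(-1) + 2*(1)*conj(1) + 2*(-1)*conj(-1)]
      = (1/8)[(5) + (5) + (10) + (2) + (2)] = 24/8 = 3
  <chi_rho, chi_4> = (1/8)[1*(5)*conj(1) + 1*(5)*conj(1) + 2*(-5)*conj(-1) + 2*(1)*conj(-1) + 2*(-1)*conj(1)]
      = (1/8)[(5) + (5) + (10) + (-2) + (-2)] = 16/8 = 2
  <chi_rho, chi_5> = (1/8)[1*(5)*conj(2) + 1*(5)*conj(-2) + 2*(-5)*conj(0) + 2*(1)*conj(0) + 2*(-1)*conj(0)]
      = (1/8)[(10) + (-10) + (0) + (0) + (0)] = 0/8 = 0
Dimension check: dim(rho) = sum (mult * dim) = 0*1 + 0*1 + 3*1 + 2*1 + 0*2 = 5 = chi_rho(e) = 5.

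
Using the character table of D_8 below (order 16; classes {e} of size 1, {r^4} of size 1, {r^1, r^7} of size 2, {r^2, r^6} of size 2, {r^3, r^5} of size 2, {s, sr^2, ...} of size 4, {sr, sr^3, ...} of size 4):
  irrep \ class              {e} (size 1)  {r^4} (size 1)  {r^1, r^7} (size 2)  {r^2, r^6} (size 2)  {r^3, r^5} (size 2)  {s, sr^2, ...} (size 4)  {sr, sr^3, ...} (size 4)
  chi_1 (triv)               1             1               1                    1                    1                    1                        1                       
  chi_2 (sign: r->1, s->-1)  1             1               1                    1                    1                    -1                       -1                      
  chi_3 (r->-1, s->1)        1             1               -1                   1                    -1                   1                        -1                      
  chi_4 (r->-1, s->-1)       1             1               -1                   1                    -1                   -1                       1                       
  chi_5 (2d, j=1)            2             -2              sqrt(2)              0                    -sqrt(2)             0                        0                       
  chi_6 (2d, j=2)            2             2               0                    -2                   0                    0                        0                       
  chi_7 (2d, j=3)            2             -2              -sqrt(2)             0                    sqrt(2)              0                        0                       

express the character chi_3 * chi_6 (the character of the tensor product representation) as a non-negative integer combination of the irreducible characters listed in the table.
chi_3 tensor chi_6 = chi_6 (all other irreducibles have multiplicity 0).

Working: The character of a tensor product is the pointwise product (chi_3 * chi_6)(C) = chi_3(C) * chi_6(C):
  {e}: (1)*(2), {r^4}: (1)*(2), {r^1, r^7}: (-1)*(0), {r^2, r^6}: (1)*(-2), {r^3, r^5}: (-1)*(0), {s, sr^2, ...}: (1)*(0), {sr, sr^3, ...}: (-1)*(0)
so (chi_3 * chi_6) takes values
  {e} -> 2, {r^4} -> 2, {r^1, r^7} -> 0, {r^2, r^6} -> -2, {r^3, r^5} -> 0, {s, sr^2, ...} -> 0, {sr, sr^3, ...} -> 0.
Now take the inner product of this character with each irreducible chi from the table, <chi_3*chi_6, chi> = (1/16) sum_C |C| (chi_3*chi_6)(C) conj(chi(C)):
  <chi_3*chi_6, chi_1> = (1/16)[1*(2)*conj(1) + 1*(2)*conj(1) + 2*(0)*conj(1) + 2*(-2)*conj(1) + 2*(0)*conj(1) + 4*(0)*conj(1) + 4*(0)*conj(1)]
      = (1/16)[(2) + (2) + (0) + (-4) + (0) + (0) + (0)] = 0/16 = 0
  <chi_3*chi_6, chi_2> = (1/16)[1*(2)*conj(1) + 1*(2)*conj(1) + 2*(0)*conj(1) + 2*(-2)*conj(1) + 2*(0)*conj(1) + 4*(0)*conj(-1) + 4*(0)*conj(-1)]
      = (1/16)[(2) + (2) + (0) + (-4) + (0) + (0) + (0)] = 0/16 = 0
  <chi_3*chi_6, chi_3> = (1/16)[1*(2)*conj(1) + 1*(2)*conj(1) + 2*(0)*conj(-1) + 2*(-2)*conj(1) + 2*(0)*conj(-1) + 4*(0)*conj(1) + 4*(0)*conj(-1)]
      = (1/16)[(2) + (2) + (0) + (-4) + (0) + (0) + (0)] = 0/16 = 0
  <chi_3*chi_6, chi_4> = (1/16)[1*(2)*conj(1) + 1*(2)*conj(1) + 2*(0)*conj(-1) + 2*(-2)*conj(1) + 2*(0)*conj(-1) + 4*(0)*conj(-1) + 4*(0)*conj(1)]
      = (1/16)[(2) + (2) + (0) + (-4) + (0) + (0) + (0)] = 0/16 = 0
  <chi_3*chi_6, chi_5> = (1/16)[1*(2)*conj(2) + 1*(2)*conj(-2) + 2*(0)*conj(sqrt(2)) + 2*(-2)*conj(0) + 2*(0)*conj(-sqrt(2)) + 4*(0)*conj(0) + 4*(0)*conj(0)]
      = (1/16)[(4) + (-4) + (0) + (0) + (0) + (0) + (0)] = 0/16 = 0
  <chi_3*chi_6, chi_6> = (1/16)[1*(2)*conj(2) + 1*(2)*conj(2) + 2*(0)*conj(0) + 2*(-2)*conj(-2) + 2*(0)*conj(0) + 4*(0)*conj(0) + 4*(0)*conj(0)]
      = (1/16)[(4) + (4) + (0) + (8) + (0) + (0) + (0)] = 16/16 = 1
  <chi_3*chi_6, chi_7> = (1/16)[1*(2)*conj(2) + 1*(2)*conj(-2) + 2*(0)*conj(-sqrt(2)) + 2*(-2)*conj(0) + 2*(0)*conj(sqrt(2)) + 4*(0)*conj(0) + 4*(0)*conj(0)]
      = (1/16)[(4) + (-4) + (0) + (0) + (0) + (0) + (0)] = 0/16 = 0
Hence the multiplicities are chi_6: 1. Dimension check: dim(chi_3)*dim(chi_6) = 1*2 = 2 and sum (mult * dim) = 1*2 = 2.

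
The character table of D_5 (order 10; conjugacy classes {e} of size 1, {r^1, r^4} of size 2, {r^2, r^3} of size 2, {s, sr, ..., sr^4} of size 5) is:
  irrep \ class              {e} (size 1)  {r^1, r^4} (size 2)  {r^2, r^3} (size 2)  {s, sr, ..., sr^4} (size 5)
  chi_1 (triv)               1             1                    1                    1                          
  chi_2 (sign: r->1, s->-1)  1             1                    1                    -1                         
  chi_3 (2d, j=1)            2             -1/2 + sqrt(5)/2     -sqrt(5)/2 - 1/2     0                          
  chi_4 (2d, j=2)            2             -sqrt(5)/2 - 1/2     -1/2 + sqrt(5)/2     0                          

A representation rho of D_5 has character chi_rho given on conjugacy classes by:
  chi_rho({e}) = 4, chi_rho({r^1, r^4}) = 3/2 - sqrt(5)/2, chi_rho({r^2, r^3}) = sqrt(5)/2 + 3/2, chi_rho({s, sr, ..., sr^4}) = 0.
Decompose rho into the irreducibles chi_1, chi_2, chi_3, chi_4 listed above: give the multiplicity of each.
Multiplicities: chi_1: 1, chi_2: 1, chi_3: 0, chi_4: 1.

Use <chi_rho, chi> = (1/|G|) sum_C |C| * chi_rho(C) * conj(chi(C)) with |G| = 10 for each irreducible chi in the table:
  <chi_rho, chi_1> = (1/10)[1*(4)*conj(1) + 2*(3/2 - sqrt(5)/2)*conj(1) + 2*(sqrt(5)/2 + 3/2)*conj(1) + 5*(0)*conj(1)]
      = (1/10)[(4) + (3 - sqrt(5)) + (sqrt(5) + 3) + (0)] = 10/10 = 1
  <chi_rho, chi_2> = (1/10)[1*(4)*conj(1) + 2*(3/2 - sqrt(5)/2)*conj(1) + 2*(sqrt(5)/2 + 3/2)*conj(1) + 5*(0)*conj(-1)]
      = (1/10)[(4) + (3 - sqrt(5)) + (sqrt(5) + 3) + (0)] = 10/10 = 1
  <chi_rho, chi_3> = (1/10)[1*(4)*conj(2) + 2*(3/2 - sqrt(5)/2)*conj(-1/2 + sqrt(5)/2) + 2*(sqrt(5)/2 + 3/2)*conj(-sqrt(5)/2 - 1/2) + 5*(0)*conj(0)]
      = (1/10)[(8) + (-4 + 2*sqrt(5)) + (-2*sqrt(5) - 4) + (0)] = 0/10 = 0
  <chi_rho, chi_4> = (1/10)[1*(4)*conj(2) + 2*(3/2 - sqrt(5)/2)*conj(-sqrt(5)/2 - 1/2) + 2*(sqrt(5)/2 + 3/2)*conj(-1/2 + sqrt(5)/2) + 5*(0)*conj(0)]
      = (1/10)[(8) + (1 - sqrt(5)) + (1 + sqrt(5)) + (0)] = 10/10 = 1
Dimension check: dim(rho) = sum (mult * dim) = 1*1 + 1*1 + 0*2 + 1*2 = 4 = chi_rho(e) = 4.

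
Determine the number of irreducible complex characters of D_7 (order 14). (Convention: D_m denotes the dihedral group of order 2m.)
5

Solution. The number of irreducible complex representations of a finite group equals its number of conjugacy classes. D_7 has 5 conjugacy classes ((n+3)/2 for n odd), so D_7 (order 14) has exactly 5 irreducible complex representations.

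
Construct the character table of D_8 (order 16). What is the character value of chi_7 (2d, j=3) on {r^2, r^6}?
Conjugacy classes: {e} of size 1, {r^4} of size 1, {r^1, r^7} of size 2, {r^2, r^6} of size 2, {r^3, r^5} of size 2, {s, sr^2, ...} of size 4, {sr, sr^3, ...} of size 4.
Character table:
  irrep \ class              {e} (size 1)  {r^4} (size 1)  {r^1, r^7} (size 2)  {r^2, r^6} (size 2)  {r^3, r^5} (size 2)  {s, sr^2, ...} (size 4)  {sr, sr^3, ...} (size 4)
  chi_1 (triv)               1             1               1                    1                    1                    1                        1                       
  chi_2 (sign: r->1, s->-1)  1             1               1                    1                    1                    -1                       -1                      
  chi_3 (r->-1, s->1)        1             1               -1                   1                    -1                   1                        -1                      
  chi_4 (r->-1, s->-1)       1             1               -1                   1                    -1                   -1                       1                       
  chi_5 (2d, j=1)            2             -2              sqrt(2)              0                    -sqrt(2)             0                        0                       
  chi_6 (2d, j=2)            2             2               0                    -2                   0                    0                        0                       
  chi_7 (2d, j=3)            2             -2              -sqrt(2)             0                    sqrt(2)              0                        0                       

Spot check: chi_7 (2d, j=3) on {r^2, r^6} = 0.

Explanation: D_8 has order 2*8 = 16 with 7 conjugacy classes, hence 7 irreducibles. Sum of squared dims 1 + 1 + 1 + 1 + 4 + 4 + 4 = 16 = |G|. Linear characters come from the abelianisation; the 2-dimensional irreps have character r^k -> 2*cos(2*pi*j*k/8), reflections -> 0.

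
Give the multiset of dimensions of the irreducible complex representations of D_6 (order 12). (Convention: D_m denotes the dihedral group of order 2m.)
Dimensions: 1, 1, 1, 1, 2, 2

Explanation: There are 6 irreducibles (= number of conjugacy classes). Their dimensions d_i satisfy sum d_i^2 = |G| = 12: 1 + 1 + 1 + 1 + 4 + 4 = 12.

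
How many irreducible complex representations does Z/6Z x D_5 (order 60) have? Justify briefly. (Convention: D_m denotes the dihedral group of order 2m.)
24

Solution. The number of irreducible complex representations of a finite group equals its number of conjugacy classes. For a direct product, #classes(G x H) = #classes(G) * #classes(H). Z/6Z has 6 classes (abelian), D_5 has 4 classes, so 6 * 4 = 24, so Z/6Z x D_5 (order 60) has exactly 24 irreducible complex representations.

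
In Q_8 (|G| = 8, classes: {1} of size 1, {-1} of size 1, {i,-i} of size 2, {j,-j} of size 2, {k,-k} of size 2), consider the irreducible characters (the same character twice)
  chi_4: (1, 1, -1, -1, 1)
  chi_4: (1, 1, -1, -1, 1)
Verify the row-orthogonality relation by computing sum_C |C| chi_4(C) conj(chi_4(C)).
Sum = 8 = |G| = 8; so <chi_4, chi_4> = 1 (norm-1 confirms irreducibility).

Details: Compute term by term over conjugacy classes (|C| * chi_4(C) * conj(chi_4(C))):
  1*(1)*conj(1) + 1*(1)*conj(1) + 2*(-1)*conj(-1) + 2*(-1)*conj(-1) + 2*(1)*conj(1)
  = (1) + (1) + (2) + (2) + (2)
  = 8.
Dividing by |G| = 8 gives 8/8 = 1, matching the row-orthogonality relation <chi_4, chi_4> = [chi_4 = chi_4].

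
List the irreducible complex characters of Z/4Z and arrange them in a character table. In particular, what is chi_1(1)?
Character table of Z/4Z (irreps indexed chi_0,...,chi_3 with chi_k(m) = zeta_4^(k*m), zeta_4 = exp(2*pi*i/4)):
  irrep \ class  {0} (size 1)  {1} (size 1)  {2} (size 1)  {3} (size 1)
  chi_0          1             1             1             1           
  chi_1          1             I             -1            -I          
  chi_2          1             -1            1             -1          
  chi_3          1             -I            -1            I           

Spot check: chi_1(1) = zeta_4^(1*1) = zeta_4^1 = I.

Reasoning: Z/4Z is abelian, so all 4 irreducible complex representations are 1-dimensional. They are given by chi_k(m) = zeta_4^(k*m) for k = 0,...,3. Row orthogonality: sum_m chi_k(m) conj(chi_l(m)) = 4 * [k = l].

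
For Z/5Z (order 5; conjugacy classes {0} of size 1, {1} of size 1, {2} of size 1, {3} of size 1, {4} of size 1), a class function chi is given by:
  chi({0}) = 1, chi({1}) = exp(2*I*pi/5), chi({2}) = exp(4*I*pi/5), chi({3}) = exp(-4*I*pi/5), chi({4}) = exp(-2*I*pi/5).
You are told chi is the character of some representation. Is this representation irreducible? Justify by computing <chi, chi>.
Irreducible: <chi, chi> = 1.

<chi, chi> = (1/|G|) sum_C |C| * |chi(C)|^2 = (1/5)[1*|1|^2 + 1*|exp(2*I*pi/5)|^2 + 1*|exp(4*I*pi/5)|^2 + 1*|exp(-4*I*pi/5)|^2 + 1*|exp(-2*I*pi/5)|^2]
  = (1/5)[(1) + (1) + (1) + (1) + (1)] = 5/5 = 1.
(Exp terms are combined using exp(i*s)*conj(exp(i*t)) = exp(i*(s-t)), and sums of them are collapsed using the identity that for every m > 1 the m distinct m-th roots of unity sum to 0, e.g. 1 + exp(2*I*pi/3) + exp(-2*I*pi/3) = 0.)
A character is irreducible iff <chi, chi> = 1, so this representation is irreducible.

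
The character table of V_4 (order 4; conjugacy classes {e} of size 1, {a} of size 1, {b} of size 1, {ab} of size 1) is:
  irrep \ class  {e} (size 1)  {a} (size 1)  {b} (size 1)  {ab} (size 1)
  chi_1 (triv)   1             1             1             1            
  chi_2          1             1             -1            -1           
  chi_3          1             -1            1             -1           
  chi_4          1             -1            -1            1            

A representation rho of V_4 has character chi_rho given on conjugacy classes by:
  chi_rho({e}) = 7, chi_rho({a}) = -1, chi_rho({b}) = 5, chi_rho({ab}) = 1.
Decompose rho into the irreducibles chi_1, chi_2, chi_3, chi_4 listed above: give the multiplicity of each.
Multiplicities: chi_1: 3, chi_2: 0, chi_3: 3, chi_4: 1.

Working: Use <chi_rho, chi> = (1/|G|) sum_C |C| * chi_rho(C) * conj(chi(C)) with |G| = 4 for each irreducible chi in the table:
  <chi_rho, chi_1> = (1/4)[1*(7)*conj(1) + 1*(-1)*conj(1) + 1*(5)*conj(1) + 1*(1)*conj(1)]
      = (1/4)[(7) + (-1) + (5) + (1)] = 12/4 = 3
  <chi_rho, chi_2> = (1/4)[1*(7)*conj(1) + 1*(-1)*conj(1) + 1*(5)*conj(-1) + 1*(1)*conj(-1)]
      = (1/4)[(7) + (-1) + (-5) + (-1)] = 0/4 = 0
  <chi_rho, chi_3> = (1/4)[1*(7)*conj(1) + 1*(-1)*conj(-1) + 1*(5)*conj(1) + 1*(1)*conj(-1)]
      = (1/4)[(7) + (1) + (5) + (-1)] = 12/4 = 3
  <chi_rho, chi_4> = (1/4)[1*(7)*conj(1) + 1*(-1)*conj(-1) + 1*(5)*conj(-1) + 1*(1)*conj(1)]
      = (1/4)[(7) + (1) + (-5) + (1)] = 4/4 = 1
Dimension check: dim(rho) = sum (mult * dim) = 3*1 + 0*1 + 3*1 + 1*1 = 7 = chi_rho(e) = 7.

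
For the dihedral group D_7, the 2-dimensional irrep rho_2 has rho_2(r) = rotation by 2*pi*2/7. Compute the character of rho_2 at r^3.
chi_{rho_2}(r^3) = 2*cos(2*pi*2*3/7) = 2*cos(2*pi/7)

Proof sketch: rho_2(r^3) is rotation by angle 2*pi*2*3/7, whose trace is 2*cos(2*pi*2*3/7) = 2*cos(2*pi/7).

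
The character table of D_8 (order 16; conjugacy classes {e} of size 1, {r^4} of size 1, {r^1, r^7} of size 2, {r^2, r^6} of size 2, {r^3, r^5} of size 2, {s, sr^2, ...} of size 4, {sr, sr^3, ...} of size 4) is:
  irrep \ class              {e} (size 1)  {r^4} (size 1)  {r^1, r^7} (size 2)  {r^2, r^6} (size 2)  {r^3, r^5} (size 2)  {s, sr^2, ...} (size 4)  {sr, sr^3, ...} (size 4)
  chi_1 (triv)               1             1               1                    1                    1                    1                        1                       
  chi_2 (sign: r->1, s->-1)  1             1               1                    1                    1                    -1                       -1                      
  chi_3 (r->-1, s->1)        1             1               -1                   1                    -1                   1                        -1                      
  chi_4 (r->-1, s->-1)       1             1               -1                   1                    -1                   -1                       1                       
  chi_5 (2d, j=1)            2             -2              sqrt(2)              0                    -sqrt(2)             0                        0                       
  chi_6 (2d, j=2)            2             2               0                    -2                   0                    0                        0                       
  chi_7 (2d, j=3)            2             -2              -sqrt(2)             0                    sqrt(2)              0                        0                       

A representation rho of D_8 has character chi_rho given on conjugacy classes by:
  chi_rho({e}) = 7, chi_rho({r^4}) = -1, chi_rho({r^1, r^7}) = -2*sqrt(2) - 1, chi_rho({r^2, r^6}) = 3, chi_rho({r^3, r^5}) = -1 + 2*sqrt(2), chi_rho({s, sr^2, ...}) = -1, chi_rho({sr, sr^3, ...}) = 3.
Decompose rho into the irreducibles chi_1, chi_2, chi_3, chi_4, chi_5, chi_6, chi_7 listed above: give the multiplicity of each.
Multiplicities: chi_1: 1, chi_2: 0, chi_3: 0, chi_4: 2, chi_5: 0, chi_6: 0, chi_7: 2.

Use <chi_rho, chi> = (1/|G|) sum_C |C| * chi_rho(C) * conj(chi(C)) with |G| = 16 for each irreducible chi in the table:
  <chi_rho, chi_1> = (1/16)[1*(7)*conj(1) + 1*(-1)*conj(1) + 2*(-2*sqrt(2) - 1)*conj(1) + 2*(3)*conj(1) + 2*(-1 + 2*sqrt(2))*conj(1) + 4*(-1)*conj(1) + 4*(3)*conj(1)]
      = (1/16)[(7) + (-1) + (-4*sqrt(2) - 2) + (6) + (-2 + 4*sqrt(2)) + (-4) + (12)] = 16/16 = 1
  <chi_rho, chi_2> = (1/16)[1*(7)*conj(1) + 1*(-1)*conj(1) + 2*(-2*sqrt(2) - 1)*conj(1) + 2*(3)*conj(1) + 2*(-1 + 2*sqrt(2))*conj(1) + 4*(-1)*conj(-1) + 4*(3)*conj(-1)]
      = (1/16)[(7) + (-1) + (-4*sqrt(2) - 2) + (6) + (-2 + 4*sqrt(2)) + (4) + (-12)] = 0/16 = 0
  <chi_rho, chi_3> = (1/16)[1*(7)*conj(1) + 1*(-1)*conj(1) + 2*(-2*sqrt(2) - 1)*conj(-1) + 2*(3)*conj(1) + 2*(-1 + 2*sqrt(2))*conj(-1) + 4*(-1)*conj(1) + 4*(3)*conj(-1)]
      = (1/16)[(7) + (-1) + (2 + 4*sqrt(2)) + (6) + (2 - 4*sqrt(2)) + (-4) + (-12)] = 0/16 = 0
  <chi_rho, chi_4> = (1/16)[1*(7)*conj(1) + 1*(-1)*conj(1) + 2*(-2*sqrt(2) - 1)*conj(-1) + 2*(3)*conj(1) + 2*(-1 + 2*sqrt(2))*conj(-1) + 4*(-1)*conj(-1) + 4*(3)*conj(1)]
      = (1/16)[(7) + (-1) + (2 + 4*sqrt(2)) + (6) + (2 - 4*sqrt(2)) + (4) + (12)] = 32/16 = 2
  <chi_rho, chi_5> = (1/16)[1*(7)*conj(2) + 1*(-1)*conj(-2) + 2*(-2*sqrt(2) - 1)*conj(sqrt(2)) + 2*(3)*conj(0) + 2*(-1 + 2*sqrt(2))*conj(-sqrt(2)) + 4*(-1)*conj(0) + 4*(3)*conj(0)]
      = (1/16)[(14) + (2) + (-8 - 2*sqrt(2)) + (0) + (-8 + 2*sqrt(2)) + (0) + (0)] = 0/16 = 0
  <chi_rho, chi_6> = (1/16)[1*(7)*conj(2) + 1*(-1)*conj(2) + 2*(-2*sqrt(2) - 1)*conj(0) + 2*(3)*conj(-2) + 2*(-1 + 2*sqrt(2))*conj(0) + 4*(-1)*conj(0) + 4*(3)*conj(0)]
      = (1/16)[(14) + (-2) + (0) + (-12) + (0) + (0) + (0)] = 0/16 = 0
  <chi_rho, chi_7> = (1/16)[1*(7)*conj(2) + 1*(-1)*conj(-2) + 2*(-2*sqrt(2) - 1)*conj(-sqrt(2)) + 2*(3)*conj(0) + 2*(-1 + 2*sqrt(2))*conj(sqrt(2)) + 4*(-1)*conj(0) + 4*(3)*conj(0)]
      = (1/16)[(14) + (2) + (2*sqrt(2) + 8) + (0) + (8 - 2*sqrt(2)) + (0) + (0)] = 32/16 = 2
Dimension check: dim(rho) = sum (mult * dim) = 1*1 + 0*1 + 0*1 + 2*1 + 0*2 + 0*2 + 2*2 = 7 = chi_rho(e) = 7.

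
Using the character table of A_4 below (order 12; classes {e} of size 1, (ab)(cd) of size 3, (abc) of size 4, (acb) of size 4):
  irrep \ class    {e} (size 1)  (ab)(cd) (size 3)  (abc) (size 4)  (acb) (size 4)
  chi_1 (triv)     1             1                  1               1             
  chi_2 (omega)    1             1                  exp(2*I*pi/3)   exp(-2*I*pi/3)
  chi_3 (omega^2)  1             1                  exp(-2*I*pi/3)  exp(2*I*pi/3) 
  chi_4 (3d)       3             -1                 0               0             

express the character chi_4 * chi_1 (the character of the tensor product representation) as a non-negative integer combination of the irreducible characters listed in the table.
chi_4 tensor chi_1 = chi_4 (all other irreducibles have multiplicity 0).

Solution. The character of a tensor product is the pointwise product (chi_4 * chi_1)(C) = chi_4(C) * chi_1(C):
  {e}: (3)*(1), (ab)(cd): (-1)*(1), (abc): (0)*(1), (acb): (0)*(1)
so (chi_4 * chi_1) takes values
  {e} -> 3, (ab)(cd) -> -1, (abc) -> 0, (acb) -> 0.
Now take the inner product of this character with each irreducible chi from the table, <chi_4*chi_1, chi> = (1/12) sum_C |C| (chi_4*chi_1)(C) conj(chi(C)):
  <chi_4*chi_1, chi_1> = (1/12)[1*(3)*conj(1) + 3*(-1)*conj(1) + 4*(0)*conj(1) + 4*(0)*conj(1)]
      = (1/12)[(3) + (-3) + (0) + (0)] = 0/12 = 0
  <chi_4*chi_1, chi_2> = (1/12)[1*(3)*conj(1) + 3*(-1)*conj(1) + 4*(0)*conj(exp(2*I*pi/3)) + 4*(0)*conj(exp(-2*I*pi/3))]
      = (1/12)[(3) + (-3) + (0) + (0)] = 0/12 = 0
  <chi_4*chi_1, chi_3> = (1/12)[1*(3)*conj(1) + 3*(-1)*conj(1) + 4*(0)*conj(exp(-2*I*pi/3)) + 4*(0)*conj(exp(2*I*pi/3))]
      = (1/12)[(3) + (-3) + (0) + (0)] = 0/12 = 0
  <chi_4*chi_1, chi_4> = (1/12)[1*(3)*conj(3) + 3*(-1)*conj(-1) + 4*(0)*conj(0) + 4*(0)*conj(0)]
      = (1/12)[(9) + (3) + (0) + (0)] = 12/12 = 1
(Exp terms are combined using exp(i*s)*conj(exp(i*t)) = exp(i*(s-t)), and sums of them are collapsed using the identity that for every m > 1 the m distinct m-th roots of unity sum to 0, e.g. 1 + exp(2*I*pi/3) + exp(-2*I*pi/3) = 0.)
Hence the multiplicities are chi_4: 1. Dimension check: dim(chi_4)*dim(chi_1) = 3*1 = 3 and sum (mult * dim) = 1*3 = 3.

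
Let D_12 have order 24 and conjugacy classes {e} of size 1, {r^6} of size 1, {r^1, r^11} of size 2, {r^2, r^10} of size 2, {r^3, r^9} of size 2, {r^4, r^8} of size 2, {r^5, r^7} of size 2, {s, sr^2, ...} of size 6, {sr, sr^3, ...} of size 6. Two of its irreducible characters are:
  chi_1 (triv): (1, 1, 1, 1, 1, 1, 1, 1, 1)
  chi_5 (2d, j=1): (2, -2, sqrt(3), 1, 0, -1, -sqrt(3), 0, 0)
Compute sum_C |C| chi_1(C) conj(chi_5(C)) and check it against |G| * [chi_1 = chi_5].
Sum = 0; so <chi_1, chi_5> = 0 (distinct irreducibles are orthogonal).

Working: Compute term by term over conjugacy classes (|C| * chi_1(C) * conj(chi_5(C))):
  1*(1)*conj(2) + 1*(1)*conj(-2) + 2*(1)*conj(sqrt(3)) + 2*(1)*conj(1) + 2*(1)*conj(0) + 2*(1)*conj(-1) + 2*(1)*conj(-sqrt(3)) + 6*(1)*conj(0) + 6*(1)*conj(0)
  = (2) + (-2) + (2*sqrt(3)) + (2) + (0) + (-2) + (-2*sqrt(3)) + (0) + (0)
  = 0.
Dividing by |G| = 24 gives 0/24 = 0, matching the row-orthogonality relation <chi_1, chi_5> = [chi_1 = chi_5].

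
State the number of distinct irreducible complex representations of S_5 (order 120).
7

Details: The number of irreducible complex representations of a finite group equals its number of conjugacy classes. Conjugacy classes in S_5 correspond to cycle types, i.e. partitions of 5; there are p(5) = 7 of them, so S_5 (order 120) has exactly 7 irreducible complex representations.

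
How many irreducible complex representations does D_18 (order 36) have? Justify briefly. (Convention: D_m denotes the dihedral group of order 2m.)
12

The number of irreducible complex representations of a finite group equals its number of conjugacy classes. D_18 has 12 conjugacy classes (n/2 + 3 for n even), so D_18 (order 36) has exactly 12 irreducible complex representations.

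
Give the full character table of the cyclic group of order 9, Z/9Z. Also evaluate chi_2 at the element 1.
Character table of Z/9Z (irreps indexed chi_0,...,chi_8 with chi_k(m) = zeta_9^(k*m), zeta_9 = exp(2*pi*i/9)):
  irrep \ class  {0} (size 1)  {1} (size 1)    {2} (size 1)    {3} (size 1)    {4} (size 1)    {5} (size 1)    {6} (size 1)    {7} (size 1)    {8} (size 1)  
  chi_0          1             1               1               1               1               1               1               1               1             
  chi_1          1             exp(2*I*pi/9)   exp(4*I*pi/9)   exp(2*I*pi/3)   exp(8*I*pi/9)   exp(-8*I*pi/9)  exp(-2*I*pi/3)  exp(-4*I*pi/9)  exp(-2*I*pi/9)
  chi_2          1             exp(4*I*pi/9)   exp(8*I*pi/9)   exp(-2*I*pi/3)  exp(-2*I*pi/9)  exp(2*I*pi/9)   exp(2*I*pi/3)   exp(-8*I*pi/9)  exp(-4*I*pi/9)
  chi_3          1             exp(2*I*pi/3)   exp(-2*I*pi/3)  1               exp(2*I*pi/3)   exp(-2*I*pi/3)  1               exp(2*I*pi/3)   exp(-2*I*pi/3)
  chi_4          1             exp(8*I*pi/9)   exp(-2*I*pi/9)  exp(2*I*pi/3)   exp(-4*I*pi/9)  exp(4*I*pi/9)   exp(-2*I*pi/3)  exp(2*I*pi/9)   exp(-8*I*pi/9)
  chi_5          1             exp(-8*I*pi/9)  exp(2*I*pi/9)   exp(-2*I*pi/3)  exp(4*I*pi/9)   exp(-4*I*pi/9)  exp(2*I*pi/3)   exp(-2*I*pi/9)  exp(8*I*pi/9) 
  chi_6          1             exp(-2*I*pi/3)  exp(2*I*pi/3)   1               exp(-2*I*pi/3)  exp(2*I*pi/3)   1               exp(-2*I*pi/3)  exp(2*I*pi/3) 
  chi_7          1             exp(-4*I*pi/9)  exp(-8*I*pi/9)  exp(2*I*pi/3)   exp(2*I*pi/9)   exp(-2*I*pi/9)  exp(-2*I*pi/3)  exp(8*I*pi/9)   exp(4*I*pi/9) 
  chi_8          1             exp(-2*I*pi/9)  exp(-4*I*pi/9)  exp(-2*I*pi/3)  exp(-8*I*pi/9)  exp(8*I*pi/9)   exp(2*I*pi/3)   exp(4*I*pi/9)   exp(2*I*pi/9) 

Spot check: chi_2(1) = zeta_9^(2*1) = zeta_9^2 = exp(4*I*pi/9).

Solution. Z/9Z is abelian, so all 9 irreducible complex representations are 1-dimensional. They are given by chi_k(m) = zeta_9^(k*m) for k = 0,...,8. Row orthogonality: sum_m chi_k(m) conj(chi_l(m)) = 9 * [k = l].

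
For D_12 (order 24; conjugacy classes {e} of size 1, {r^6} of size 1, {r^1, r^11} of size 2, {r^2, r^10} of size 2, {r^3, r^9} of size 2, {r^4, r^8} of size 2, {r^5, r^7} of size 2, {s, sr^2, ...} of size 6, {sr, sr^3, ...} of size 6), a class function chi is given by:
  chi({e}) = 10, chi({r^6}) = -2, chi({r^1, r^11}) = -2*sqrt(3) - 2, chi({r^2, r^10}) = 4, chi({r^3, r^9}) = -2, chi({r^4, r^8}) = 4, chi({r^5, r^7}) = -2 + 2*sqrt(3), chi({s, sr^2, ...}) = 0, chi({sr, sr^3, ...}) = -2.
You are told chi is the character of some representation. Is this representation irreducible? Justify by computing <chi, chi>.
Not irreducible (reducible): <chi, chi> = 11 > 1.

Argument: <chi, chi> = (1/|G|) sum_C |C| * |chi(C)|^2 = (1/24)[1*|10|^2 + 1*|-2|^2 + 2*|-2*sqrt(3) - 2|^2 + 2*|4|^2 + 2*|-2|^2 + 2*|4|^2 + 2*|-2 + 2*sqrt(3)|^2 + 6*|0|^2 + 6*|-2|^2]
  = (1/24)[(100) + (4) + (16*sqrt(3) + 32) + (32) + (8) + (32) + (32 - 16*sqrt(3)) + (0) + (24)] = 264/24 = 11.
A character is irreducible iff <chi, chi> = 1, so this representation is reducible.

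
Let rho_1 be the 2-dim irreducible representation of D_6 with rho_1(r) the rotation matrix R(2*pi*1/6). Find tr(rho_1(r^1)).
chi_{rho_1}(r^1) = 2*cos(2*pi*1*1/6) = 1

Details: rho_1(r^1) is rotation by angle 2*pi*1*1/6, whose trace is 2*cos(2*pi*1*1/6) = 1.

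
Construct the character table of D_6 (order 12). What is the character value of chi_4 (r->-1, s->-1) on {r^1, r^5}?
Conjugacy classes: {e} of size 1, {r^3} of size 1, {r^1, r^5} of size 2, {r^2, r^4} of size 2, {s, sr^2, ...} of size 3, {sr, sr^3, ...} of size 3.
Character table:
  irrep \ class              {e} (size 1)  {r^3} (size 1)  {r^1, r^5} (size 2)  {r^2, r^4} (size 2)  {s, sr^2, ...} (size 3)  {sr, sr^3, ...} (size 3)
  chi_1 (triv)               1             1               1                    1                    1                        1                       
  chi_2 (sign: r->1, s->-1)  1             1               1                    1                    -1                       -1                      
  chi_3 (r->-1, s->1)        1             -1              -1                   1                    1                        -1                      
  chi_4 (r->-1, s->-1)       1             -1              -1                   1                    -1                       1                       
  chi_5 (2d, j=1)            2             -2              1                    -1                   0                        0                       
  chi_6 (2d, j=2)            2             2               -1                   -1                   0                        0                       

Spot check: chi_4 (r->-1, s->-1) on {r^1, r^5} = -1.

Reasoning: D_6 has order 2*6 = 12 with 6 conjugacy classes, hence 6 irreducibles. Sum of squared dims 1 + 1 + 1 + 1 + 4 + 4 = 12 = |G|. Linear characters come from the abelianisation; the 2-dimensional irreps have character r^k -> 2*cos(2*pi*j*k/6), reflections -> 0.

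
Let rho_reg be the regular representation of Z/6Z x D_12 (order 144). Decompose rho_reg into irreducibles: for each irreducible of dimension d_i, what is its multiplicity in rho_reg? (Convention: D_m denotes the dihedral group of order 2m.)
Each irreducible V_i of dimension d_i appears with multiplicity d_i, i.e. rho_reg = (direct sum over all irreducibles V_i) d_i V_i. The irreducible dimensions for Z/6Z x D_12 are 1, 1, 1, 1, 1, 1, 1, 1, 1, 1, 1, 1, 1, 1, 1, 1, 1, 1, 1, 1, 1, 1, 1, 1, 2, 2, 2, 2, 2, 2, 2, 2, 2, 2, 2, 2, 2, 2, 2, 2, 2, 2, 2, 2, 2, 2, 2, 2, 2, 2, 2, 2, 2, 2: 24 irreducibles of dimension 1, each with multiplicity 1; 30 irreducibles of dimension 2, each with multiplicity 2. Total dimension 24*1*1 + 30*2*2 = 144 = |G|.

Why: General theorem: in the regular representation of a finite group G, each irreducible appears with multiplicity equal to its dimension. Check: dim(rho_reg) = sum d_i^2 = 1 + 1 + 1 + 1 + 1 + 1 + 1 + 1 + 1 + 1 + 1 + 1 + 1 + 1 + 1 + 1 + 1 + 1 + 1 + 1 + 1 + 1 + 1 + 1 + 4 + 4 + 4 + 4 + 4 + 4 + 4 + 4 + 4 + 4 + 4 + 4 + 4 + 4 + 4 + 4 + 4 + 4 + 4 + 4 + 4 + 4 + 4 + 4 + 4 + 4 + 4 + 4 + 4 + 4 = 144 = |G|.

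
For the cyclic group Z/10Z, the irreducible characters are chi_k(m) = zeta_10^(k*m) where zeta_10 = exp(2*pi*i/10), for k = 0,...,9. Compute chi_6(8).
chi_6(8) = zeta_10^48 = exp(-2*I*pi/5)

Working: chi_6(8) = zeta_10^(6*8) = zeta_10^48. Since zeta_10^10 = 1, this equals zeta_10^8 = exp(2*pi*i*8/10) = exp(-2*I*pi/5).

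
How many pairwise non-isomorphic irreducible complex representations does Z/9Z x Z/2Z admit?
18

Why: The number of irreducible complex representations of a finite group equals its number of conjugacy classes. Z/9Z x Z/2Z is abelian of order 18, so every element is its own conjugacy class: 18 classes, so Z/9Z x Z/2Z (order 18) has exactly 18 irreducible complex representations.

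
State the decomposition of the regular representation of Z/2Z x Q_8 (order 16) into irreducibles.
Each irreducible V_i of dimension d_i appears with multiplicity d_i, i.e. rho_reg = (direct sum over all irreducibles V_i) d_i V_i. The irreducible dimensions for Z/2Z x Q_8 are 1, 1, 1, 1, 1, 1, 1, 1, 2, 2: 8 irreducibles of dimension 1, each with multiplicity 1; 2 irreducibles of dimension 2, each with multiplicity 2. Total dimension 8*1*1 + 2*2*2 = 16 = |G|.

Proof sketch: General theorem: in the regular representation of a finite group G, each irreducible appears with multiplicity equal to its dimension. Check: dim(rho_reg) = sum d_i^2 = 1 + 1 + 1 + 1 + 1 + 1 + 1 + 1 + 4 + 4 = 16 = |G|.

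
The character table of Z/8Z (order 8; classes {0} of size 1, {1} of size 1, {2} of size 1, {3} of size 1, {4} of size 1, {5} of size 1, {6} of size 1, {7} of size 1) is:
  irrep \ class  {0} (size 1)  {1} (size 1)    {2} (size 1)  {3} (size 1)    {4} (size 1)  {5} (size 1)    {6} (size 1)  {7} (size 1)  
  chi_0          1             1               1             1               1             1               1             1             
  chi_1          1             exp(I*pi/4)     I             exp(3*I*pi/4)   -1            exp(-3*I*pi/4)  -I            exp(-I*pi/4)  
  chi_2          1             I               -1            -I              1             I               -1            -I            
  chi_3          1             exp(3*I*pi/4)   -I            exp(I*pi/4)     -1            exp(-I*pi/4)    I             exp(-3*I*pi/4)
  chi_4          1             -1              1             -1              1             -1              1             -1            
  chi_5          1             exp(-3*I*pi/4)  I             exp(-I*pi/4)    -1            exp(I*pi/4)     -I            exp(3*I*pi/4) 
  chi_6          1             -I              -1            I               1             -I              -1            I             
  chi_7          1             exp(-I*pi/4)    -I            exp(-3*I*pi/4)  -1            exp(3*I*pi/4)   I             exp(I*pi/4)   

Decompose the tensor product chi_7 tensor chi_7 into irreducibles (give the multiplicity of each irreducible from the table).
chi_7 tensor chi_7 = chi_6 (all other irreducibles have multiplicity 0).

Justification: The character of a tensor product is the pointwise product (chi_7 * chi_7)(C) = chi_7(C) * chi_7(C):
  {0}: (1)*(1), {1}: (exp(-I*pi/4))*(exp(-I*pi/4)), {2}: (-I)*(-I), {3}: (exp(-3*I*pi/4))*(exp(-3*I*pi/4)), {4}: (-1)*(-1), {5}: (exp(3*I*pi/4))*(exp(3*I*pi/4)), {6}: (I)*(I), {7}: (exp(I*pi/4))*(exp(I*pi/4))
so (chi_7 * chi_7) takes values
  {0} -> 1, {1} -> -I, {2} -> -1, {3} -> I, {4} -> 1, {5} -> -I, {6} -> -1, {7} -> I.
Now take the inner product of this character with each irreducible chi from the table, <chi_7*chi_7, chi> = (1/8) sum_C |C| (chi_7*chi_7)(C) conj(chi(C)):
  <chi_7*chi_7, chi_0> = (1/8)[1*(1)*conj(1) + 1*(-I)*conj(1) + 1*(-1)*conj(1) + 1*(I)*conj(1) + 1*(1)*conj(1) + 1*(-I)*conj(1) + 1*(-1)*conj(1) + 1*(I)*conj(1)]
      = (1/8)[(1) + (-I) + (-1) + (I) + (1) + (-I) + (-1) + (I)] = 0/8 = 0
  <chi_7*chi_7, chi_1> = (1/8)[1*(1)*conj(1) + 1*(-I)*conj(exp(I*pi/4)) + 1*(-1)*conj(I) + 1*(I)*conj(exp(3*I*pi/4)) + 1*(1)*conj(-1) + 1*(-I)*conj(exp(-3*I*pi/4)) + 1*(-1)*conj(-I) + 1*(I)*conj(exp(-I*pi/4))]
      = (1/8)[(1) + (-exp(I*pi/4)) + (I) + (exp(-I*pi/4)) + (-1) + (-exp(-3*I*pi/4)) + (-I) + (exp(3*I*pi/4))] = 0/8 = 0
  <chi_7*chi_7, chi_2> = (1/8)[1*(1)*conj(1) + 1*(-I)*conj(I) + 1*(-1)*conj(-1) + 1*(I)*conj(-I) + 1*(1)*conj(1) + 1*(-I)*conj(I) + 1*(-1)*conj(-1) + 1*(I)*conj(-I)]
      = (1/8)[(1) + (-1) + (1) + (-1) + (1) + (-1) + (1) + (-1)] = 0/8 = 0
  <chi_7*chi_7, chi_3> = (1/8)[1*(1)*conj(1) + 1*(-I)*conj(exp(3*I*pi/4)) + 1*(-1)*conj(-I) + 1*(I)*conj(exp(I*pi/4)) + 1*(1)*conj(-1) + 1*(-I)*conj(exp(-I*pi/4)) + 1*(-1)*conj(I) + 1*(I)*conj(exp(-3*I*pi/4))]
      = (1/8)[(1) + (-exp(-I*pi/4)) + (-I) + (exp(I*pi/4)) + (-1) + (-exp(3*I*pi/4)) + (I) + (exp(-3*I*pi/4))] = 0/8 = 0
  <chi_7*chi_7, chi_4> = (1/8)[1*(1)*conj(1) + 1*(-I)*conj(-1) + 1*(-1)*conj(1) + 1*(I)*conj(-1) + 1*(1)*conj(1) + 1*(-I)*conj(-1) + 1*(-1)*conj(1) + 1*(I)*conj(-1)]
      = (1/8)[(1) + (I) + (-1) + (-I) + (1) + (I) + (-1) + (-I)] = 0/8 = 0
  <chi_7*chi_7, chi_5> = (1/8)[1*(1)*conj(1) + 1*(-I)*conj(exp(-3*I*pi/4)) + 1*(-1)*conj(I) + 1*(I)*conj(exp(-I*pi/4)) + 1*(1)*conj(-1) + 1*(-I)*conj(exp(I*pi/4)) + 1*(-1)*conj(-I) + 1*(I)*conj(exp(3*I*pi/4))]
      = (1/8)[(1) + (-exp(-3*I*pi/4)) + (I) + (exp(3*I*pi/4)) + (-1) + (-exp(I*pi/4)) + (-I) + (exp(-I*pi/4))] = 0/8 = 0
  <chi_7*chi_7, chi_6> = (1/8)[1*(1)*conj(1) + 1*(-I)*conj(-I) + 1*(-1)*conj(-1) + 1*(I)*conj(I) + 1*(1)*conj(1) + 1*(-I)*conj(-I) + 1*(-1)*conj(-1) + 1*(I)*conj(I)]
      = (1/8)[(1) + (1) + (1) + (1) + (1) + (1) + (1) + (1)] = 8/8 = 1
  <chi_7*chi_7, chi_7> = (1/8)[1*(1)*conj(1) + 1*(-I)*conj(exp(-I*pi/4)) + 1*(-1)*conj(-I) + 1*(I)*conj(exp(-3*I*pi/4)) + 1*(1)*conj(-1) + 1*(-I)*conj(exp(3*I*pi/4)) + 1*(-1)*conj(I) + 1*(I)*conj(exp(I*pi/4))]
      = (1/8)[(1) + (-exp(3*I*pi/4)) + (-I) + (exp(-3*I*pi/4)) + (-1) + (-exp(-I*pi/4)) + (I) + (exp(I*pi/4))] = 0/8 = 0
(Exp terms are combined using exp(i*s)*conj(exp(i*t)) = exp(i*(s-t)), and sums of them are collapsed using the identity that for every m > 1 the m distinct m-th roots of unity sum to 0, e.g. 1 + exp(2*I*pi/3) + exp(-2*I*pi/3) = 0.)
Hence the multiplicities are chi_6: 1. Dimension check: dim(chi_7)*dim(chi_7) = 1*1 = 1 and sum (mult * dim) = 1*1 = 1.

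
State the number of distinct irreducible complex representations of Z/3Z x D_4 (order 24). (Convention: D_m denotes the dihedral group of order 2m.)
15

Why: The number of irreducible complex representations of a finite group equals its number of conjugacy classes. For a direct product, #classes(G x H) = #classes(G) * #classes(H). Z/3Z has 3 classes (abelian), D_4 has 5 classes, so 3 * 5 = 15, so Z/3Z x D_4 (order 24) has exactly 15 irreducible complex representations.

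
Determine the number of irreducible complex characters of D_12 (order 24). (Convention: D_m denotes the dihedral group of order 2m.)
9

Justification: The number of irreducible complex representations of a finite group equals its number of conjugacy classes. D_12 has 9 conjugacy classes (n/2 + 3 for n even), so D_12 (order 24) has exactly 9 irreducible complex representations.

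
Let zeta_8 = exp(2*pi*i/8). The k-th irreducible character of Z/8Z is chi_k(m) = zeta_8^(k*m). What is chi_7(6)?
chi_7(6) = zeta_8^42 = I

Reasoning: chi_7(6) = zeta_8^(7*6) = zeta_8^42. Since zeta_8^8 = 1, this equals zeta_8^2 = exp(2*pi*i*2/8) = I.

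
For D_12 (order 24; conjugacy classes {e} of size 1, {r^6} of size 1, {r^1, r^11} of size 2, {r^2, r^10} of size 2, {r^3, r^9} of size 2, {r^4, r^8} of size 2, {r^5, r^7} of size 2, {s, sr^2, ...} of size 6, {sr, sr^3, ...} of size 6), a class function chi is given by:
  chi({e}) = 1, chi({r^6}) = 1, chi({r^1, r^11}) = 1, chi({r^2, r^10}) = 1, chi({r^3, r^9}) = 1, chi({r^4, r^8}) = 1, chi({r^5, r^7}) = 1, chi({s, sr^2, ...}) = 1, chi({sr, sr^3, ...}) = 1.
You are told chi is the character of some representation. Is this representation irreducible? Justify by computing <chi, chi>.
Irreducible: <chi, chi> = 1.

Solution. <chi, chi> = (1/|G|) sum_C |C| * |chi(C)|^2 = (1/24)[1*|1|^2 + 1*|1|^2 + 2*|1|^2 + 2*|1|^2 + 2*|1|^2 + 2*|1|^2 + 2*|1|^2 + 6*|1|^2 + 6*|1|^2]
  = (1/24)[(1) + (1) + (2) + (2) + (2) + (2) + (2) + (6) + (6)] = 24/24 = 1.
A character is irreducible iff <chi, chi> = 1, so this representation is irreducible.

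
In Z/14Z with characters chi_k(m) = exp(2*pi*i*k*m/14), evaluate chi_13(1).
chi_13(1) = zeta_14^13 = exp(-I*pi/7)

Why: chi_13(1) = zeta_14^(13*1) = zeta_14^13. Since zeta_14^14 = 1, this equals zeta_14^13 = exp(2*pi*i*13/14) = exp(-I*pi/7).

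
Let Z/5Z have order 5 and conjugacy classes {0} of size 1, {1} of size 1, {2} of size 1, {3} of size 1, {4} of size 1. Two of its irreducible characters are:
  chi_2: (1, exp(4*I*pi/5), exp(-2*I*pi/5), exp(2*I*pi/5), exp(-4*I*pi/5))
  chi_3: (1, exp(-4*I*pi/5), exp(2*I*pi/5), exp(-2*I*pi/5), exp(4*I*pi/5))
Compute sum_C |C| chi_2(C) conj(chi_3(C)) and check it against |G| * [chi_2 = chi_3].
Sum = 0; so <chi_2, chi_3> = 0 (distinct irreducibles are orthogonal).

Why: Compute term by term over conjugacy classes (|C| * chi_2(C) * conj(chi_3(C))):
  1*(1)*conj(1) + 1*(exp(4*I*pi/5))*conj(exp(-4*I*pi/5)) + 1*(exp(-2*I*pi/5))*conj(exp(2*I*pi/5)) + 1*(exp(2*I*pi/5))*conj(exp(-2*I*pi/5)) + 1*(exp(-4*I*pi/5))*conj(exp(4*I*pi/5))
  = (1) + (exp(-2*I*pi/5)) + (exp(-4*I*pi/5)) + (exp(4*I*pi/5)) + (exp(2*I*pi/5))
  = 0.
(Exp terms are combined using exp(i*s)*conj(exp(i*t)) = exp(i*(s-t)), and sums of them are collapsed using the identity that for every m > 1 the m distinct m-th roots of unity sum to 0, e.g. 1 + exp(2*I*pi/3) + exp(-2*I*pi/3) = 0.)
Dividing by |G| = 5 gives 0/5 = 0, matching the row-orthogonality relation <chi_2, chi_3> = [chi_2 = chi_3].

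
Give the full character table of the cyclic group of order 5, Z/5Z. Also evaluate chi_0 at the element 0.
Character table of Z/5Z (irreps indexed chi_0,...,chi_4 with chi_k(m) = zeta_5^(k*m), zeta_5 = exp(2*pi*i/5)):
  irrep \ class  {0} (size 1)  {1} (size 1)    {2} (size 1)    {3} (size 1)    {4} (size 1)  
  chi_0          1             1               1               1               1             
  chi_1          1             exp(2*I*pi/5)   exp(4*I*pi/5)   exp(-4*I*pi/5)  exp(-2*I*pi/5)
  chi_2          1             exp(4*I*pi/5)   exp(-2*I*pi/5)  exp(2*I*pi/5)   exp(-4*I*pi/5)
  chi_3          1             exp(-4*I*pi/5)  exp(2*I*pi/5)   exp(-2*I*pi/5)  exp(4*I*pi/5) 
  chi_4          1             exp(-2*I*pi/5)  exp(-4*I*pi/5)  exp(4*I*pi/5)   exp(2*I*pi/5) 

Spot check: chi_0(0) = zeta_5^(0*0) = zeta_5^0 = 1.

Argument: Z/5Z is abelian, so all 5 irreducible complex representations are 1-dimensional. They are given by chi_k(m) = zeta_5^(k*m) for k = 0,...,4. Row orthogonality: sum_m chi_k(m) conj(chi_l(m)) = 5 * [k = l].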